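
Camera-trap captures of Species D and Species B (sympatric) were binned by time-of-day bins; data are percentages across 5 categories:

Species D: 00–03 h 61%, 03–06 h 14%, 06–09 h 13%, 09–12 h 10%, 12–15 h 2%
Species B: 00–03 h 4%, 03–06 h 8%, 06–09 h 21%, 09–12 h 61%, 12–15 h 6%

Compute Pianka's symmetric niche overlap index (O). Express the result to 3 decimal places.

0.295

Convert percentages to proportions (divide by 100).
Σ p₁ᵢp₂ᵢ = 0.0244 + 0.0112 + 0.0273 + 0.0610 + 0.0012 = 0.1251
Σp_1ᵢ² = 0.61² + 0.14² + 0.13² + 0.10² + 0.02² = 0.3721 + 0.0196 + 0.0169 + 0.0100 + 0.0004 = 0.4190
Σp_2ᵢ² = 0.04² + 0.08² + 0.21² + 0.61² + 0.06² = 0.0016 + 0.0064 + 0.0441 + 0.3721 + 0.0036 = 0.4278
O = 0.1251 / √(0.4190 × 0.4278) = 0.1251 / 0.423377 = 0.29548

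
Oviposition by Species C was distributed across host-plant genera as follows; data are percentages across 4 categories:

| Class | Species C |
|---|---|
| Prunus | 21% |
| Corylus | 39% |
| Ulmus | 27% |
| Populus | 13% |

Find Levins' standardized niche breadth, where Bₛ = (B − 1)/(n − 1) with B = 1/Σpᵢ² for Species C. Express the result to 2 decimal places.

Convert percentages to proportions (divide by 100).
Σpᵢ² = 0.21² + 0.39² + 0.27² + 0.13² = 0.0441 + 0.1521 + 0.0729 + 0.0169 = 0.2860
B = 1 / 0.2860 = 3.4965
Bₛ = (B − 1)/(n − 1) = (3.4965 − 1)/(4 − 1) = 2.4965/3 = 0.8322

0.83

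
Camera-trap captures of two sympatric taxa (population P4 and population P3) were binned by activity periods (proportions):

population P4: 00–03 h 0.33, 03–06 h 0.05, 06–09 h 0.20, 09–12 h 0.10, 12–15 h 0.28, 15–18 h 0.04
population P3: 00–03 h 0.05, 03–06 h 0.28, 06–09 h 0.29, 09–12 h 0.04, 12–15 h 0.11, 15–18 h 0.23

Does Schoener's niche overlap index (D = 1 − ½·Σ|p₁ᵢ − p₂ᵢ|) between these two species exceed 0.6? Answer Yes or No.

No

Σ|p₁ᵢ − p₂ᵢ| = 0.28 + 0.23 + 0.09 + 0.06 + 0.17 + 0.19 = 1.02
D = 1 − ½ × 1.02 = 1 − 0.510 = 0.4900
D = 0.4900 < 0.6 → No.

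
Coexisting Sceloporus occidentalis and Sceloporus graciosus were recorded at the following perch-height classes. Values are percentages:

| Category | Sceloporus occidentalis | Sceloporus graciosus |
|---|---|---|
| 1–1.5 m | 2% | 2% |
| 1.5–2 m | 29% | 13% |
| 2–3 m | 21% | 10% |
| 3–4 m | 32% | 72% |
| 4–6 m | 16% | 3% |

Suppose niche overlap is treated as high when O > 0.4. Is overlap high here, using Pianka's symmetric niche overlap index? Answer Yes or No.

Yes

Convert percentages to proportions (divide by 100).
Σ p₁ᵢp₂ᵢ = 0.0004 + 0.0377 + 0.0210 + 0.2304 + 0.0048 = 0.2943
Σp_1ᵢ² = 0.02² + 0.29² + 0.21² + 0.32² + 0.16² = 0.0004 + 0.0841 + 0.0441 + 0.1024 + 0.0256 = 0.2566
Σp_2ᵢ² = 0.02² + 0.13² + 0.10² + 0.72² + 0.03² = 0.0004 + 0.0169 + 0.0100 + 0.5184 + 0.0009 = 0.5466
O = 0.2943 / √(0.2566 × 0.5466) = 0.2943 / 0.37451 = 0.7858
O = 0.7858 > 0.4 → Yes.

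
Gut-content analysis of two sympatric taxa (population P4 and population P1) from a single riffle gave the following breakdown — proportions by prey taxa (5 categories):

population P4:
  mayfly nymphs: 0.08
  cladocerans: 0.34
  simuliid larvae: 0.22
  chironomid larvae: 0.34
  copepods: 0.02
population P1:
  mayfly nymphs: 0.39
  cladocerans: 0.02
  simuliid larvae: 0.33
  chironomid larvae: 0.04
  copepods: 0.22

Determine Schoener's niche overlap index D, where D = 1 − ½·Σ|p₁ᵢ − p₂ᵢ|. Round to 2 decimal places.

Σ|p₁ᵢ − p₂ᵢ| = 0.31 + 0.32 + 0.11 + 0.30 + 0.20 = 1.24
D = 1 − ½ × 1.24 = 1 − 0.620 = 0.3800

0.38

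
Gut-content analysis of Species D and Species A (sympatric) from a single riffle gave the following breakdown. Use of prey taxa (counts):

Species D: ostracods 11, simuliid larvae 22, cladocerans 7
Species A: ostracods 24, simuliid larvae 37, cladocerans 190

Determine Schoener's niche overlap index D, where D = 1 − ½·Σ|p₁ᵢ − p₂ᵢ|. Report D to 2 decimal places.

Proportions for Species D (n=40): 11/40=0.2750, 22/40=0.5500, 7/40=0.1750
Proportions for Species A (n=251): 24/251=0.0956, 37/251=0.1474, 190/251=0.7570
Σ|p₁ᵢ − p₂ᵢ| = 0.1794 + 0.4026 + 0.5820 = 1.1640
D = 1 − ½ × 1.1640 = 1 − 0.58200 = 0.41800

0.42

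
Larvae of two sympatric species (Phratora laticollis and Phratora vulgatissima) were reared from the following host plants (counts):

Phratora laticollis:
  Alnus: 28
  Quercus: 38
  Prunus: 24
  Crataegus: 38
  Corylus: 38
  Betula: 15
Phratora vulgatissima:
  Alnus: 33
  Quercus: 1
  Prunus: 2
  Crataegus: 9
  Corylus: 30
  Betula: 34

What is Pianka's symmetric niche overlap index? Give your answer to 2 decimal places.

0.69

Proportions for Phratora laticollis (n=181): 28/181=0.1547, 38/181=0.2099, 24/181=0.1326, 38/181=0.2099, 38/181=0.2099, 15/181=0.0829
Proportions for Phratora vulgatissima (n=109): 33/109=0.3028, 1/109=0.0092, 2/109=0.0183, 9/109=0.0826, 30/109=0.2752, 34/109=0.3119
Σ p₁ᵢp₂ᵢ = 0.046843 + 0.001931 + 0.002427 + 0.017338 + 0.057764 + 0.025857 = 0.152160
Σp_1ᵢ² = 0.1547² + 0.2099² + 0.1326² + 0.2099² + 0.2099² + 0.0829² = 0.023932 + 0.044058 + 0.017583 + 0.044058 + 0.044058 + 0.006872 = 0.180561
Σp_2ᵢ² = 0.3028² + 0.0092² + 0.0183² + 0.0826² + 0.2752² + 0.3119² = 0.091688 + 0.000085 + 0.000335 + 0.006823 + 0.075735 + 0.097282 = 0.271948
O = 0.152160 / √(0.180561 × 0.271948) = 0.152160 / 0.2215924 = 0.6867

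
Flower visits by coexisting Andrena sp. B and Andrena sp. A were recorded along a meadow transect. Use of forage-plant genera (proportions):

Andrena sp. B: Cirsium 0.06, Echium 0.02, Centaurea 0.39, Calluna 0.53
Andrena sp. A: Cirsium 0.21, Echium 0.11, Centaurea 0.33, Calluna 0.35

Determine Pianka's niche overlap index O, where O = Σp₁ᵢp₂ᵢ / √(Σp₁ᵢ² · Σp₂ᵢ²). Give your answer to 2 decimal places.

Σ p₁ᵢp₂ᵢ = 0.0126 + 0.0022 + 0.1287 + 0.1855 = 0.3290
Σp_1ᵢ² = 0.06² + 0.02² + 0.39² + 0.53² = 0.0036 + 0.0004 + 0.1521 + 0.2809 = 0.4370
Σp_2ᵢ² = 0.21² + 0.11² + 0.33² + 0.35² = 0.0441 + 0.0121 + 0.1089 + 0.1225 = 0.2876
O = 0.3290 / √(0.4370 × 0.2876) = 0.3290 / 0.35452 = 0.9280

0.93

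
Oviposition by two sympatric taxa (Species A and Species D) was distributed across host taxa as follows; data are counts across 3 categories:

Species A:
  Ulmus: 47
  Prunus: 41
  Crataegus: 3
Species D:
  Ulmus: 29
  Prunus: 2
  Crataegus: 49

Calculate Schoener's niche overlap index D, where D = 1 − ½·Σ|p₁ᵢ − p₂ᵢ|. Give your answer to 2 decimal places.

0.42

Proportions for Species A (n=91): 47/91=0.5165, 41/91=0.4505, 3/91=0.0330
Proportions for Species D (n=80): 29/80=0.3625, 2/80=0.0250, 49/80=0.6125
Σ|p₁ᵢ − p₂ᵢ| = 0.1540 + 0.4255 + 0.5795 = 1.1590
D = 1 − ½ × 1.1590 = 1 − 0.57950 = 0.42050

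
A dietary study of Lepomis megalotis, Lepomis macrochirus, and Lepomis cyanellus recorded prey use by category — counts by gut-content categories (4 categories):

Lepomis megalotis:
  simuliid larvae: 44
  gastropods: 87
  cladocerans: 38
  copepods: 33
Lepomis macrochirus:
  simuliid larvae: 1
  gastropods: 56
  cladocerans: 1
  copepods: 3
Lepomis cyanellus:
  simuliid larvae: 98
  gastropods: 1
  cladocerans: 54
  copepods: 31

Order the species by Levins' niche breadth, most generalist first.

Lepomis megalotis > Lepomis cyanellus > Lepomis macrochirus

Proportions for Lepomis megalotis (n=202): 44/202=0.2178, 87/202=0.4307, 38/202=0.1881, 33/202=0.1634
Proportions for Lepomis macrochirus (n=61): 1/61=0.0164, 56/61=0.9180, 1/61=0.0164, 3/61=0.0492
Proportions for Lepomis cyanellus (n=184): 98/184=0.5326, 1/184=0.0054, 54/184=0.2935, 31/184=0.1685
Σp_megaᵢ² = 0.2178² + 0.4307² + 0.1881² + 0.1634² = 0.047437 + 0.185502 + 0.035382 + 0.026700 = 0.295021
B_mega = 1 / 0.295021 = 3.3896
Σp_macrᵢ² = 0.0164² + 0.9180² + 0.0164² + 0.0492² = 0.000269 + 0.842724 + 0.000269 + 0.002421 = 0.845683
B_macr = 1 / 0.845683 = 1.1825
Σp_cyanᵢ² = 0.5326² + 0.0054² + 0.2935² + 0.1685² = 0.283663 + 0.000029 + 0.086142 + 0.028392 = 0.398226
B_cyan = 1 / 0.398226 = 2.5111
Ranking by B (broadest → narrowest): Lepomis megalotis (3.39) > Lepomis cyanellus (2.51) > Lepomis macrochirus (1.18)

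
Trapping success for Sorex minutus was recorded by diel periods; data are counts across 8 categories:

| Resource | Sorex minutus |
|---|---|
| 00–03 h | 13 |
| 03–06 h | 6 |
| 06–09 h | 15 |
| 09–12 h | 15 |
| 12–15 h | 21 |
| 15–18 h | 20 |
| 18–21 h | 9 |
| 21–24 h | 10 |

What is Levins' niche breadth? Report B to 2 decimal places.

7.08

Proportions for Sorex minutus (n=109): 13/109=0.1193, 6/109=0.0550, 15/109=0.1376, 15/109=0.1376, 21/109=0.1927, 20/109=0.1835, 9/109=0.0826, 10/109=0.0917
Σpᵢ² = 0.1193² + 0.0550² + 0.1376² + 0.1376² + 0.1927² + 0.1835² + 0.0826² + 0.0917² = 0.014232 + 0.003025 + 0.018934 + 0.018934 + 0.037133 + 0.033672 + 0.006823 + 0.008409 = 0.141162
B = 1 / 0.141162 = 7.0841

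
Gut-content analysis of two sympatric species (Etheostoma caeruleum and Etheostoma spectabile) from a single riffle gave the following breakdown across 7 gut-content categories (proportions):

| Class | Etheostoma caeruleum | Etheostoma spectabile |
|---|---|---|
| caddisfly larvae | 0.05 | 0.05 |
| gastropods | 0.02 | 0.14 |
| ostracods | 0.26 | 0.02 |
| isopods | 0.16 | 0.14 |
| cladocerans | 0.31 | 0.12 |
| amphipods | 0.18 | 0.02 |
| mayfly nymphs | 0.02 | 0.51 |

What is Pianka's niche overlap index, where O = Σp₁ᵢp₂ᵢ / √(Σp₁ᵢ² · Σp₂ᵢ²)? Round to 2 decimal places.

0.31

Σ p₁ᵢp₂ᵢ = 0.0025 + 0.0028 + 0.0052 + 0.0224 + 0.0372 + 0.0036 + 0.0102 = 0.0839
Σp_1ᵢ² = 0.05² + 0.02² + 0.26² + 0.16² + 0.31² + 0.18² + 0.02² = 0.0025 + 0.0004 + 0.0676 + 0.0256 + 0.0961 + 0.0324 + 0.0004 = 0.2250
Σp_2ᵢ² = 0.05² + 0.14² + 0.02² + 0.14² + 0.12² + 0.02² + 0.51² = 0.0025 + 0.0196 + 0.0004 + 0.0196 + 0.0144 + 0.0004 + 0.2601 = 0.3170
O = 0.0839 / √(0.2250 × 0.3170) = 0.0839 / 0.26707 = 0.3141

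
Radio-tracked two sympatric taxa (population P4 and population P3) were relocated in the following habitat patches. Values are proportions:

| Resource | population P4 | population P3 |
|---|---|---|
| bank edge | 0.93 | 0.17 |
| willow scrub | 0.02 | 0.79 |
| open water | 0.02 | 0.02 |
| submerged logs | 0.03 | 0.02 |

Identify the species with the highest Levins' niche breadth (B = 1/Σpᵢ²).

Σp_P4ᵢ² = 0.93² + 0.02² + 0.02² + 0.03² = 0.8649 + 0.0004 + 0.0004 + 0.0009 = 0.8666
B_P4 = 1 / 0.8666 = 1.1539
Σp_P3ᵢ² = 0.17² + 0.79² + 0.02² + 0.02² = 0.0289 + 0.6241 + 0.0004 + 0.0004 = 0.6538
B_P3 = 1 / 0.6538 = 1.5295
Highest B → broadest niche (most generalist): population P3 (B = 1.53).

population P3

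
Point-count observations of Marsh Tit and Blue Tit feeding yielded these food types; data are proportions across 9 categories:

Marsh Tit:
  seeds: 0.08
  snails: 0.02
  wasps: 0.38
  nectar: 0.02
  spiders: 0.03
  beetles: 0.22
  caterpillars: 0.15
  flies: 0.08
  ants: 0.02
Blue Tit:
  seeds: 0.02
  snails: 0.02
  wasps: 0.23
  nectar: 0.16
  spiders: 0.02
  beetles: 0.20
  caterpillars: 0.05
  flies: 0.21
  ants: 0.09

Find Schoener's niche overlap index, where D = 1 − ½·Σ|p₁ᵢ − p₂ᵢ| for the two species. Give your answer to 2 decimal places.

0.66

Σ|p₁ᵢ − p₂ᵢ| = 0.06 + 0.00 + 0.15 + 0.14 + 0.01 + 0.02 + 0.10 + 0.13 + 0.07 = 0.68
D = 1 − ½ × 0.68 = 1 − 0.340 = 0.6600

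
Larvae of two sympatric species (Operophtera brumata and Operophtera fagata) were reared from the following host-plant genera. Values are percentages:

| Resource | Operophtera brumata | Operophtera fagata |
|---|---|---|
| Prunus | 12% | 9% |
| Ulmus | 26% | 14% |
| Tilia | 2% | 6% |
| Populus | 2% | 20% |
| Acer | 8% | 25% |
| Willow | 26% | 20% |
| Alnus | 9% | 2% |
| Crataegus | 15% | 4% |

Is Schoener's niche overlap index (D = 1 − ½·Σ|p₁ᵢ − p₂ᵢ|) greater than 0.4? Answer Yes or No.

Convert percentages to proportions (divide by 100).
Σ|p₁ᵢ − p₂ᵢ| = 0.03 + 0.12 + 0.04 + 0.18 + 0.17 + 0.06 + 0.07 + 0.11 = 0.78
D = 1 − ½ × 0.78 = 1 − 0.390 = 0.6100
D = 0.6100 > 0.4 → Yes.

Yes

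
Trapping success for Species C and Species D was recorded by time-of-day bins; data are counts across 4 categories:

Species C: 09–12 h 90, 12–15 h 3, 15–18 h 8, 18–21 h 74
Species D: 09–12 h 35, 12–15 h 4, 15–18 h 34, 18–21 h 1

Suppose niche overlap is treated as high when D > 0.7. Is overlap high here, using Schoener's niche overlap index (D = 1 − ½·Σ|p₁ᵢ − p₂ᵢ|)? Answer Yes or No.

Proportions for Species C (n=175): 90/175=0.5143, 3/175=0.0171, 8/175=0.0457, 74/175=0.4229
Proportions for Species D (n=74): 35/74=0.4730, 4/74=0.0541, 34/74=0.4595, 1/74=0.0135
Σ|p₁ᵢ − p₂ᵢ| = 0.0413 + 0.0370 + 0.4138 + 0.4094 = 0.9015
D = 1 − ½ × 0.9015 = 1 − 0.45075 = 0.54925
D = 0.54925 < 0.7 → No.

No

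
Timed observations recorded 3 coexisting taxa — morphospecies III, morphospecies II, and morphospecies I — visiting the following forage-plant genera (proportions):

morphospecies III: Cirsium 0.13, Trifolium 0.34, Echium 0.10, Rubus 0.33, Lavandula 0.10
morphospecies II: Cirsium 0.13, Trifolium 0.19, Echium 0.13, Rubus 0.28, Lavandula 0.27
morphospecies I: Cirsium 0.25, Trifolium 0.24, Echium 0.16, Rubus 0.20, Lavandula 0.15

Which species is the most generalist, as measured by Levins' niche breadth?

Σp_IIIᵢ² = 0.13² + 0.34² + 0.10² + 0.33² + 0.10² = 0.0169 + 0.1156 + 0.0100 + 0.1089 + 0.0100 = 0.2614
B_III = 1 / 0.2614 = 3.8256
Σp_IIᵢ² = 0.13² + 0.19² + 0.13² + 0.28² + 0.27² = 0.0169 + 0.0361 + 0.0169 + 0.0784 + 0.0729 = 0.2212
B_II = 1 / 0.2212 = 4.5208
Σp_Iᵢ² = 0.25² + 0.24² + 0.16² + 0.20² + 0.15² = 0.0625 + 0.0576 + 0.0256 + 0.0400 + 0.0225 = 0.2082
B_I = 1 / 0.2082 = 4.8031
Highest B → broadest niche (most generalist): morphospecies I (B = 4.80).

morphospecies I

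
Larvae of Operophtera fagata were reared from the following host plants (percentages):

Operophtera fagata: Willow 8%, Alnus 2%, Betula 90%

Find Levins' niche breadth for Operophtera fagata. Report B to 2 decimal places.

Convert percentages to proportions (divide by 100).
Σpᵢ² = 0.08² + 0.02² + 0.90² = 0.0064 + 0.0004 + 0.8100 = 0.8168
B = 1 / 0.8168 = 1.2243

1.22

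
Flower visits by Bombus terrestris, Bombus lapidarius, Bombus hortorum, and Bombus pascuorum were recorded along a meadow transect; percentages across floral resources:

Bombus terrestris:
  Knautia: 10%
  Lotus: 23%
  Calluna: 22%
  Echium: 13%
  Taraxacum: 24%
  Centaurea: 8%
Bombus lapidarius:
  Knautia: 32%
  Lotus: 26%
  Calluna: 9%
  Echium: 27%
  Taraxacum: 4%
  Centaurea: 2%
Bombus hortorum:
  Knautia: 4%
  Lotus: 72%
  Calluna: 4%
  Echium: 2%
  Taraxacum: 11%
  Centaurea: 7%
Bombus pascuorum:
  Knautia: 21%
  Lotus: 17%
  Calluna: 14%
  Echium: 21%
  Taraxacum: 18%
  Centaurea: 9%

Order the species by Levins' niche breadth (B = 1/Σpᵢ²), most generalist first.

Convert percentages to proportions (divide by 100).
Σp_terrᵢ² = 0.10² + 0.23² + 0.22² + 0.13² + 0.24² + 0.08² = 0.0100 + 0.0529 + 0.0484 + 0.0169 + 0.0576 + 0.0064 = 0.1922
B_terr = 1 / 0.1922 = 5.2029
Σp_lapiᵢ² = 0.32² + 0.26² + 0.09² + 0.27² + 0.04² + 0.02² = 0.1024 + 0.0676 + 0.0081 + 0.0729 + 0.0016 + 0.0004 = 0.2530
B_lapi = 1 / 0.2530 = 3.9526
Σp_hortᵢ² = 0.04² + 0.72² + 0.04² + 0.02² + 0.11² + 0.07² = 0.0016 + 0.5184 + 0.0016 + 0.0004 + 0.0121 + 0.0049 = 0.5390
B_hort = 1 / 0.5390 = 1.8553
Σp_pascᵢ² = 0.21² + 0.17² + 0.14² + 0.21² + 0.18² + 0.09² = 0.0441 + 0.0289 + 0.0196 + 0.0441 + 0.0324 + 0.0081 = 0.1772
B_pasc = 1 / 0.1772 = 5.6433
Ranking by B (broadest → narrowest): Bombus pascuorum (5.64) > Bombus terrestris (5.20) > Bombus lapidarius (3.95) > Bombus hortorum (1.86)

Bombus pascuorum > Bombus terrestris > Bombus lapidarius > Bombus hortorum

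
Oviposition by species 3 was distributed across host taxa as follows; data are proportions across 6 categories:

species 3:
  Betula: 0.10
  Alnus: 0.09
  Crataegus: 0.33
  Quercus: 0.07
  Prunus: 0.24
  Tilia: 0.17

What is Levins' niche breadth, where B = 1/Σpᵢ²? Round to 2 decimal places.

4.58

Σpᵢ² = 0.10² + 0.09² + 0.33² + 0.07² + 0.24² + 0.17² = 0.0100 + 0.0081 + 0.1089 + 0.0049 + 0.0576 + 0.0289 = 0.2184
B = 1 / 0.2184 = 4.5788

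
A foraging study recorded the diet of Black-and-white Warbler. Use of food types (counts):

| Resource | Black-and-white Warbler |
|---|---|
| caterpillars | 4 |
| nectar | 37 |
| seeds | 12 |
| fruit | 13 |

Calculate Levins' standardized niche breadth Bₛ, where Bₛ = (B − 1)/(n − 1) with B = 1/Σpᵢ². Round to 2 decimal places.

0.52

Proportions for Black-and-white Warbler (n=66): 4/66=0.0606, 37/66=0.5606, 12/66=0.1818, 13/66=0.1970
Σpᵢ² = 0.0606² + 0.5606² + 0.1818² + 0.1970² = 0.003672 + 0.314272 + 0.033051 + 0.038809 = 0.389804
B = 1 / 0.389804 = 2.5654
Bₛ = (B − 1)/(n − 1) = (2.5654 − 1)/(4 − 1) = 1.5654/3 = 0.5218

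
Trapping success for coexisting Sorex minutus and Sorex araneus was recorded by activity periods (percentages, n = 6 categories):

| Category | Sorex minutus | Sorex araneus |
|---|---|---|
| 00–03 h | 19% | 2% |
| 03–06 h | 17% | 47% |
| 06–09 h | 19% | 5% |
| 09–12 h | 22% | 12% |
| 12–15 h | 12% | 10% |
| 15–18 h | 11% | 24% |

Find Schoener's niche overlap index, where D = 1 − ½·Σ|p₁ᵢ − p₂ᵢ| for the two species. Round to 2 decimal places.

0.57

Convert percentages to proportions (divide by 100).
Σ|p₁ᵢ − p₂ᵢ| = 0.17 + 0.30 + 0.14 + 0.10 + 0.02 + 0.13 = 0.86
D = 1 − ½ × 0.86 = 1 − 0.430 = 0.5700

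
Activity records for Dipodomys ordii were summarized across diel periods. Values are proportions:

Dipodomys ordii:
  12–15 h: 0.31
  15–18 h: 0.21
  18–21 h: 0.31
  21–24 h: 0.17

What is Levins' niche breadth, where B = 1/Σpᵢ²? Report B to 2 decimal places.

Σpᵢ² = 0.31² + 0.21² + 0.31² + 0.17² = 0.0961 + 0.0441 + 0.0961 + 0.0289 = 0.2652
B = 1 / 0.2652 = 3.7707

3.77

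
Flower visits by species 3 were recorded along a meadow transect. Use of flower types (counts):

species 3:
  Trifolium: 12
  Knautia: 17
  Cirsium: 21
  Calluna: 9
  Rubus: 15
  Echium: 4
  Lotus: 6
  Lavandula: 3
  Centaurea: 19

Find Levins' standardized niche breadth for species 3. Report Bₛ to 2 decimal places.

Proportions for species 3 (n=106): 12/106=0.1132, 17/106=0.1604, 21/106=0.1981, 9/106=0.0849, 15/106=0.1415, 4/106=0.0377, 6/106=0.0566, 3/106=0.0283, 19/106=0.1792
Σpᵢ² = 0.1132² + 0.1604² + 0.1981² + 0.0849² + 0.1415² + 0.0377² + 0.0566² + 0.0283² + 0.1792² = 0.012814 + 0.025728 + 0.039244 + 0.007208 + 0.020022 + 0.001421 + 0.003204 + 0.000801 + 0.032113 = 0.142555
B = 1 / 0.142555 = 7.0148
Bₛ = (B − 1)/(n − 1) = (7.0148 − 1)/(9 − 1) = 6.0148/8 = 0.7519

0.75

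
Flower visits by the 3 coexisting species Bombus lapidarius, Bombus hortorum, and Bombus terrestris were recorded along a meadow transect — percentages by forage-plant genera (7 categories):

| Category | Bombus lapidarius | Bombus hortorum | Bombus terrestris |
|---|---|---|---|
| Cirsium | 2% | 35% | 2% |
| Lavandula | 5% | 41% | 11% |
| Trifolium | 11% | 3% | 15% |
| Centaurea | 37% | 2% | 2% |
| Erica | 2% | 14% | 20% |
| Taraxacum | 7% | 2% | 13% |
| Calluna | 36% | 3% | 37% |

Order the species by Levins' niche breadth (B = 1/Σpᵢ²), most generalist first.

Convert percentages to proportions (divide by 100).
Σp_lapiᵢ² = 0.02² + 0.05² + 0.11² + 0.37² + 0.02² + 0.07² + 0.36² = 0.0004 + 0.0025 + 0.0121 + 0.1369 + 0.0004 + 0.0049 + 0.1296 = 0.2868
B_lapi = 1 / 0.2868 = 3.4868
Σp_hortᵢ² = 0.35² + 0.41² + 0.03² + 0.02² + 0.14² + 0.02² + 0.03² = 0.1225 + 0.1681 + 0.0009 + 0.0004 + 0.0196 + 0.0004 + 0.0009 = 0.3128
B_hort = 1 / 0.3128 = 3.1969
Σp_terrᵢ² = 0.02² + 0.11² + 0.15² + 0.02² + 0.20² + 0.13² + 0.37² = 0.0004 + 0.0121 + 0.0225 + 0.0004 + 0.0400 + 0.0169 + 0.1369 = 0.2292
B_terr = 1 / 0.2292 = 4.3630
Ranking by B (broadest → narrowest): Bombus terrestris (4.36) > Bombus lapidarius (3.49) > Bombus hortorum (3.20)

Bombus terrestris > Bombus lapidarius > Bombus hortorum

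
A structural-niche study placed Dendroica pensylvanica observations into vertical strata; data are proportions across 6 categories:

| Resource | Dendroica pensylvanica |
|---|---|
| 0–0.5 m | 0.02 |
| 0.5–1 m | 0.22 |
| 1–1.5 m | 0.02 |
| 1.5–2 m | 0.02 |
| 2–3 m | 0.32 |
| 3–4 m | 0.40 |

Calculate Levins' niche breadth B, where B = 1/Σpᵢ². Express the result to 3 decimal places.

3.205

Σpᵢ² = 0.02² + 0.22² + 0.02² + 0.02² + 0.32² + 0.40² = 0.0004 + 0.0484 + 0.0004 + 0.0004 + 0.1024 + 0.1600 = 0.3120
B = 1 / 0.3120 = 3.20513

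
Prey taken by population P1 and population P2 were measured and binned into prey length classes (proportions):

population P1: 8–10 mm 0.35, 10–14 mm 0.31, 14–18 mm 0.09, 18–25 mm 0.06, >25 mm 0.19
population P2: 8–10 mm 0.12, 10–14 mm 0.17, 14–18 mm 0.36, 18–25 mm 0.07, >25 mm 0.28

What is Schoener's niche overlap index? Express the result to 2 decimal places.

Σ|p₁ᵢ − p₂ᵢ| = 0.23 + 0.14 + 0.27 + 0.01 + 0.09 = 0.74
D = 1 − ½ × 0.74 = 1 − 0.370 = 0.6300

0.63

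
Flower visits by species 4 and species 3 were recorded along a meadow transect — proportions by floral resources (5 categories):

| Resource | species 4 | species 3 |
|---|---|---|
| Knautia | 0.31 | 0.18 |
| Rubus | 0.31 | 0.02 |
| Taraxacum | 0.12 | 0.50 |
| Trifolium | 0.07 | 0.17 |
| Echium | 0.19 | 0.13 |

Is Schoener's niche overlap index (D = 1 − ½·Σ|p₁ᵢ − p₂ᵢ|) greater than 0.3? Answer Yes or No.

Yes

Σ|p₁ᵢ − p₂ᵢ| = 0.13 + 0.29 + 0.38 + 0.10 + 0.06 = 0.96
D = 1 − ½ × 0.96 = 1 − 0.480 = 0.5200
D = 0.5200 > 0.3 → Yes.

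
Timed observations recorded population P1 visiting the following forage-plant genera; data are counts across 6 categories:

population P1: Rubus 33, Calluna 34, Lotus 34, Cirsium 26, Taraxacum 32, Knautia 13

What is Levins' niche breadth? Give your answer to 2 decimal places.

Proportions for population P1 (n=172): 33/172=0.1919, 34/172=0.1977, 34/172=0.1977, 26/172=0.1512, 32/172=0.1860, 13/172=0.0756
Σpᵢ² = 0.1919² + 0.1977² + 0.1977² + 0.1512² + 0.1860² + 0.0756² = 0.036826 + 0.039085 + 0.039085 + 0.022861 + 0.034596 + 0.005715 = 0.178168
B = 1 / 0.178168 = 5.6127

5.61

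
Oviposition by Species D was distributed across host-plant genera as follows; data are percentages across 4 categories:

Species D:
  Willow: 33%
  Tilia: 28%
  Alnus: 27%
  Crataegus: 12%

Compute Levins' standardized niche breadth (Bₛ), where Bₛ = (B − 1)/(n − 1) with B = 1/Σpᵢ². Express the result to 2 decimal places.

0.88

Convert percentages to proportions (divide by 100).
Σpᵢ² = 0.33² + 0.28² + 0.27² + 0.12² = 0.1089 + 0.0784 + 0.0729 + 0.0144 = 0.2746
B = 1 / 0.2746 = 3.6417
Bₛ = (B − 1)/(n − 1) = (3.6417 − 1)/(4 − 1) = 2.6417/3 = 0.8806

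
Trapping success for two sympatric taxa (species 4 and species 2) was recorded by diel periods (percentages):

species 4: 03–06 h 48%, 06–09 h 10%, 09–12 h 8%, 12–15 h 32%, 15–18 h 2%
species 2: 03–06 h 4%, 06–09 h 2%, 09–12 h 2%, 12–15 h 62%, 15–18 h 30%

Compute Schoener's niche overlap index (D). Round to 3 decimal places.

0.420

Convert percentages to proportions (divide by 100).
Σ|p₁ᵢ − p₂ᵢ| = 0.44 + 0.08 + 0.06 + 0.30 + 0.28 = 1.16
D = 1 − ½ × 1.16 = 1 − 0.580 = 0.42000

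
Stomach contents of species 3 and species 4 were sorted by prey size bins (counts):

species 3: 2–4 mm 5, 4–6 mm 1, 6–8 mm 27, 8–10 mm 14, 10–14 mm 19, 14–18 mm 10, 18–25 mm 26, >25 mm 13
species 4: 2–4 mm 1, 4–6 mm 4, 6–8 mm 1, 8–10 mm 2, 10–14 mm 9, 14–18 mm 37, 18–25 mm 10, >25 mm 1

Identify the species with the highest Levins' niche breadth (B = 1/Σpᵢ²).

species 3

Proportions for species 3 (n=115): 5/115=0.0435, 1/115=0.0087, 27/115=0.2348, 14/115=0.1217, 19/115=0.1652, 10/115=0.0870, 26/115=0.2261, 13/115=0.1130
Proportions for species 4 (n=65): 1/65=0.0154, 4/65=0.0615, 1/65=0.0154, 2/65=0.0308, 9/65=0.1385, 37/65=0.5692, 10/65=0.1538, 1/65=0.0154
Σp_3ᵢ² = 0.0435² + 0.0087² + 0.2348² + 0.1217² + 0.1652² + 0.0870² + 0.2261² + 0.1130² = 0.001892 + 0.000076 + 0.055131 + 0.014811 + 0.027291 + 0.007569 + 0.051121 + 0.012769 = 0.170660
B_3 = 1 / 0.170660 = 5.8596
Σp_4ᵢ² = 0.0154² + 0.0615² + 0.0154² + 0.0308² + 0.1385² + 0.5692² + 0.1538² + 0.0154² = 0.000237 + 0.003782 + 0.000237 + 0.000949 + 0.019182 + 0.323989 + 0.023654 + 0.000237 = 0.372267
B_4 = 1 / 0.372267 = 2.6862
Highest B → broadest niche (most generalist): species 3 (B = 5.86).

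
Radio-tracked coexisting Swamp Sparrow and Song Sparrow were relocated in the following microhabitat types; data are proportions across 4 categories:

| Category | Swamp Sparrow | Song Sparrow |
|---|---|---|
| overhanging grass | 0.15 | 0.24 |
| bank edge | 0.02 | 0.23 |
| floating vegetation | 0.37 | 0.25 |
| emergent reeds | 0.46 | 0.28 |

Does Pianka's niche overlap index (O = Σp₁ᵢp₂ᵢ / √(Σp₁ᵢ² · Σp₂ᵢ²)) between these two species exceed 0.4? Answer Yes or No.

Yes

Σ p₁ᵢp₂ᵢ = 0.0360 + 0.0046 + 0.0925 + 0.1288 = 0.2619
Σp_1ᵢ² = 0.15² + 0.02² + 0.37² + 0.46² = 0.0225 + 0.0004 + 0.1369 + 0.2116 = 0.3714
Σp_2ᵢ² = 0.24² + 0.23² + 0.25² + 0.28² = 0.0576 + 0.0529 + 0.0625 + 0.0784 = 0.2514
O = 0.2619 / √(0.3714 × 0.2514) = 0.2619 / 0.30556 = 0.8571
O = 0.8571 > 0.4 → Yes.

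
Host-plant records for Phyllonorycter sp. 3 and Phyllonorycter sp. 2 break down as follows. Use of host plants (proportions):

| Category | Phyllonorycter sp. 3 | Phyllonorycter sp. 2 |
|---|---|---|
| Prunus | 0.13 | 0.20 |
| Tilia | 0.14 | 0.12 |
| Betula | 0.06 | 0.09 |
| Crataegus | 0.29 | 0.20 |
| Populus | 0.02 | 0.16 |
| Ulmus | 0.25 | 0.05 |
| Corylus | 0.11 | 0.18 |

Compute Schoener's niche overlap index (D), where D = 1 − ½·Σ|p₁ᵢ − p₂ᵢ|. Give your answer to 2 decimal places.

Σ|p₁ᵢ − p₂ᵢ| = 0.07 + 0.02 + 0.03 + 0.09 + 0.14 + 0.20 + 0.07 = 0.62
D = 1 − ½ × 0.62 = 1 − 0.310 = 0.6900

0.69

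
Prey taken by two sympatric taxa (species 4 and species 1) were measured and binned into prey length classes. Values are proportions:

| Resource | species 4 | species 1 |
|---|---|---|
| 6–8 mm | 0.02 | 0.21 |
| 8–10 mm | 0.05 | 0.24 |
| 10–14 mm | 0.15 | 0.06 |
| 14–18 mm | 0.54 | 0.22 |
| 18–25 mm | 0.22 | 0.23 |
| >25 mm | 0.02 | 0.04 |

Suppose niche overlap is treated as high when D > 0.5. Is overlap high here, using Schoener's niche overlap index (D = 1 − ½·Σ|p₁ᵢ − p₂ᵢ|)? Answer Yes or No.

Σ|p₁ᵢ − p₂ᵢ| = 0.19 + 0.19 + 0.09 + 0.32 + 0.01 + 0.02 = 0.82
D = 1 − ½ × 0.82 = 1 − 0.410 = 0.5900
D = 0.5900 > 0.5 → Yes.

Yes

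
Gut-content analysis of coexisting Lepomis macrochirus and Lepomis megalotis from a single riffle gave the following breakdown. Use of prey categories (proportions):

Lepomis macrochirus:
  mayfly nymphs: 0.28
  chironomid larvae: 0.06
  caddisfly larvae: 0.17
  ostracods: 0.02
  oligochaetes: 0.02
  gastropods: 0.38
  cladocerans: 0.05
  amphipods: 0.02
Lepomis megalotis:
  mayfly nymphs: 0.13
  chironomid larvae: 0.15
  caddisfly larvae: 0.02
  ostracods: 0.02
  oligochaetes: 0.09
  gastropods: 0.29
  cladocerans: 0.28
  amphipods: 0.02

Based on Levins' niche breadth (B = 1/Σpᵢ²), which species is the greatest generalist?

Lepomis megalotis

Σp_macrᵢ² = 0.28² + 0.06² + 0.17² + 0.02² + 0.02² + 0.38² + 0.05² + 0.02² = 0.0784 + 0.0036 + 0.0289 + 0.0004 + 0.0004 + 0.1444 + 0.0025 + 0.0004 = 0.2590
B_macr = 1 / 0.2590 = 3.8610
Σp_megaᵢ² = 0.13² + 0.15² + 0.02² + 0.02² + 0.09² + 0.29² + 0.28² + 0.02² = 0.0169 + 0.0225 + 0.0004 + 0.0004 + 0.0081 + 0.0841 + 0.0784 + 0.0004 = 0.2112
B_mega = 1 / 0.2112 = 4.7348
Highest B → broadest niche (most generalist): Lepomis megalotis (B = 4.73).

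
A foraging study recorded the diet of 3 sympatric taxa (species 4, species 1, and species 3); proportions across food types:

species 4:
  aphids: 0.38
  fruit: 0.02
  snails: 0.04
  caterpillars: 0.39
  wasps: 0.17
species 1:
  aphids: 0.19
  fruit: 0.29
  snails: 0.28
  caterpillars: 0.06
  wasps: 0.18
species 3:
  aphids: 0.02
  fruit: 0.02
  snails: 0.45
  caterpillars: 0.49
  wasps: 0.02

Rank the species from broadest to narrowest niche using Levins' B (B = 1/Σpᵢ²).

Σp_4ᵢ² = 0.38² + 0.02² + 0.04² + 0.39² + 0.17² = 0.1444 + 0.0004 + 0.0016 + 0.1521 + 0.0289 = 0.3274
B_4 = 1 / 0.3274 = 3.0544
Σp_1ᵢ² = 0.19² + 0.29² + 0.28² + 0.06² + 0.18² = 0.0361 + 0.0841 + 0.0784 + 0.0036 + 0.0324 = 0.2346
B_1 = 1 / 0.2346 = 4.2626
Σp_3ᵢ² = 0.02² + 0.02² + 0.45² + 0.49² + 0.02² = 0.0004 + 0.0004 + 0.2025 + 0.2401 + 0.0004 = 0.4438
B_3 = 1 / 0.4438 = 2.2533
Ranking by B (broadest → narrowest): species 1 (4.26) > species 4 (3.05) > species 3 (2.25)

species 1 > species 4 > species 3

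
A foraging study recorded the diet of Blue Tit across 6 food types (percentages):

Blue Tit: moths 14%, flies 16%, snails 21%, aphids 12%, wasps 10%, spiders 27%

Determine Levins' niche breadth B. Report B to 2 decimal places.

5.36

Convert percentages to proportions (divide by 100).
Σpᵢ² = 0.14² + 0.16² + 0.21² + 0.12² + 0.10² + 0.27² = 0.0196 + 0.0256 + 0.0441 + 0.0144 + 0.0100 + 0.0729 = 0.1866
B = 1 / 0.1866 = 5.3591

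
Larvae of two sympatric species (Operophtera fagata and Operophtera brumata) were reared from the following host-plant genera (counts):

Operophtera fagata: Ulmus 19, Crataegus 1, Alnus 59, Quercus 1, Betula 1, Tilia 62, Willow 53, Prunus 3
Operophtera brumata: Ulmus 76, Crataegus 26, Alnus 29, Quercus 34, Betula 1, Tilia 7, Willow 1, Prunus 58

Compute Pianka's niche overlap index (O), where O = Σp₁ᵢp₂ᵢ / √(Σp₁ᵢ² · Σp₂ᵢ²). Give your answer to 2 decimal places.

Proportions for Operophtera fagata (n=199): 19/199=0.0955, 1/199=0.0050, 59/199=0.2965, 1/199=0.0050, 1/199=0.0050, 62/199=0.3116, 53/199=0.2663, 3/199=0.0151
Proportions for Operophtera brumata (n=232): 76/232=0.3276, 26/232=0.1121, 29/232=0.1250, 34/232=0.1466, 1/232=0.0043, 7/232=0.0302, 1/232=0.0043, 58/232=0.2500
Σ p₁ᵢp₂ᵢ = 0.031286 + 0.000561 + 0.037063 + 0.000733 + 0.000022 + 0.009410 + 0.001145 + 0.003775 = 0.083995
Σp_1ᵢ² = 0.0955² + 0.0050² + 0.2965² + 0.0050² + 0.0050² + 0.3116² + 0.2663² + 0.0151² = 0.009120 + 0.000025 + 0.087912 + 0.000025 + 0.000025 + 0.097095 + 0.070916 + 0.000228 = 0.265346
Σp_2ᵢ² = 0.3276² + 0.1121² + 0.1250² + 0.1466² + 0.0043² + 0.0302² + 0.0043² + 0.2500² = 0.107322 + 0.012566 + 0.015625 + 0.021492 + 0.000018 + 0.000912 + 0.000018 + 0.062500 = 0.220453
O = 0.083995 / √(0.265346 × 0.220453) = 0.083995 / 0.2418601 = 0.3473

0.35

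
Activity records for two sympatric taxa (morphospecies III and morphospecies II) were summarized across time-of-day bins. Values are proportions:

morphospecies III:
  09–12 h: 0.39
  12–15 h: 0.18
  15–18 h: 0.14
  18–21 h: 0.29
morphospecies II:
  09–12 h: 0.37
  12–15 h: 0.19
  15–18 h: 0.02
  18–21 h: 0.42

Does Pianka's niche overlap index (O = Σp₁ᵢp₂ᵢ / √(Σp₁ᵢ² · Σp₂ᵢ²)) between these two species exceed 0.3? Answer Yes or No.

Yes

Σ p₁ᵢp₂ᵢ = 0.1443 + 0.0342 + 0.0028 + 0.1218 = 0.3031
Σp_1ᵢ² = 0.39² + 0.18² + 0.14² + 0.29² = 0.1521 + 0.0324 + 0.0196 + 0.0841 = 0.2882
Σp_2ᵢ² = 0.37² + 0.19² + 0.02² + 0.42² = 0.1369 + 0.0361 + 0.0004 + 0.1764 = 0.3498
O = 0.3031 / √(0.2882 × 0.3498) = 0.3031 / 0.31751 = 0.9546
O = 0.9546 > 0.3 → Yes.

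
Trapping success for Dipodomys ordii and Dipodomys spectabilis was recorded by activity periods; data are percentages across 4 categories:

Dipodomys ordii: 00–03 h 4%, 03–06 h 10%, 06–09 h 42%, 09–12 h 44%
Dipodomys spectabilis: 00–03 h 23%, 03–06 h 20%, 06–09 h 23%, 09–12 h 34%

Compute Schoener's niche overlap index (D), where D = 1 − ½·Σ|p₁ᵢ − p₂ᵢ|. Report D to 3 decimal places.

0.710

Convert percentages to proportions (divide by 100).
Σ|p₁ᵢ − p₂ᵢ| = 0.19 + 0.10 + 0.19 + 0.10 = 0.58
D = 1 − ½ × 0.58 = 1 − 0.290 = 0.71000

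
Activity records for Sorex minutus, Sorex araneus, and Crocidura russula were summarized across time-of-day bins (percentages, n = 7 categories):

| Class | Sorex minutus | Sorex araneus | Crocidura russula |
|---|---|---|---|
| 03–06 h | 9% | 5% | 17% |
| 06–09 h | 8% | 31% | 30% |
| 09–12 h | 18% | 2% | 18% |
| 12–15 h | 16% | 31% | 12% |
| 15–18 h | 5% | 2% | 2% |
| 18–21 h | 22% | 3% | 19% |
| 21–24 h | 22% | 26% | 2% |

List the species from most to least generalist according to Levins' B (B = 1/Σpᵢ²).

Sorex minutus > Crocidura russula > Sorex araneus

Convert percentages to proportions (divide by 100).
Σp_minuᵢ² = 0.09² + 0.08² + 0.18² + 0.16² + 0.05² + 0.22² + 0.22² = 0.0081 + 0.0064 + 0.0324 + 0.0256 + 0.0025 + 0.0484 + 0.0484 = 0.1718
B_minu = 1 / 0.1718 = 5.8207
Σp_aranᵢ² = 0.05² + 0.31² + 0.02² + 0.31² + 0.02² + 0.03² + 0.26² = 0.0025 + 0.0961 + 0.0004 + 0.0961 + 0.0004 + 0.0009 + 0.0676 = 0.2640
B_aran = 1 / 0.2640 = 3.7879
Σp_russᵢ² = 0.17² + 0.30² + 0.18² + 0.12² + 0.02² + 0.19² + 0.02² = 0.0289 + 0.0900 + 0.0324 + 0.0144 + 0.0004 + 0.0361 + 0.0004 = 0.2026
B_russ = 1 / 0.2026 = 4.9358
Ranking by B (broadest → narrowest): Sorex minutus (5.82) > Crocidura russula (4.94) > Sorex araneus (3.79)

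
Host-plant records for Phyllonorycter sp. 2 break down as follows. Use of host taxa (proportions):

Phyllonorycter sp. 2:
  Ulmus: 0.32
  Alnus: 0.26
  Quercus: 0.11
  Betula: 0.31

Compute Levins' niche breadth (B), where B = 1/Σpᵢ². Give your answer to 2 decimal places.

3.59

Σpᵢ² = 0.32² + 0.26² + 0.11² + 0.31² = 0.1024 + 0.0676 + 0.0121 + 0.0961 = 0.2782
B = 1 / 0.2782 = 3.5945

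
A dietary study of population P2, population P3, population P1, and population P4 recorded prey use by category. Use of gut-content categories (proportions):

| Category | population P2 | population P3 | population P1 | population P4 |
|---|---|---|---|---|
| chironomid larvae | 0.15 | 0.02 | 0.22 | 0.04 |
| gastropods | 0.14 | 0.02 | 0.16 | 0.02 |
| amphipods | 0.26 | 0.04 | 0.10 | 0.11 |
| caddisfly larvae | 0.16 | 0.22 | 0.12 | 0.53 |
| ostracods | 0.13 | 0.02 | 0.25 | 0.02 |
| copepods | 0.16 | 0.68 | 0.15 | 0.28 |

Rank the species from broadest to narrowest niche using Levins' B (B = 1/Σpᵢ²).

population P2 > population P1 > population P4 > population P3

Σp_P2ᵢ² = 0.15² + 0.14² + 0.26² + 0.16² + 0.13² + 0.16² = 0.0225 + 0.0196 + 0.0676 + 0.0256 + 0.0169 + 0.0256 = 0.1778
B_P2 = 1 / 0.1778 = 5.6243
Σp_P3ᵢ² = 0.02² + 0.02² + 0.04² + 0.22² + 0.02² + 0.68² = 0.0004 + 0.0004 + 0.0016 + 0.0484 + 0.0004 + 0.4624 = 0.5136
B_P3 = 1 / 0.5136 = 1.9470
Σp_P1ᵢ² = 0.22² + 0.16² + 0.10² + 0.12² + 0.25² + 0.15² = 0.0484 + 0.0256 + 0.0100 + 0.0144 + 0.0625 + 0.0225 = 0.1834
B_P1 = 1 / 0.1834 = 5.4526
Σp_P4ᵢ² = 0.04² + 0.02² + 0.11² + 0.53² + 0.02² + 0.28² = 0.0016 + 0.0004 + 0.0121 + 0.2809 + 0.0004 + 0.0784 = 0.3738
B_P4 = 1 / 0.3738 = 2.6752
Ranking by B (broadest → narrowest): population P2 (5.62) > population P1 (5.45) > population P4 (2.68) > population P3 (1.95)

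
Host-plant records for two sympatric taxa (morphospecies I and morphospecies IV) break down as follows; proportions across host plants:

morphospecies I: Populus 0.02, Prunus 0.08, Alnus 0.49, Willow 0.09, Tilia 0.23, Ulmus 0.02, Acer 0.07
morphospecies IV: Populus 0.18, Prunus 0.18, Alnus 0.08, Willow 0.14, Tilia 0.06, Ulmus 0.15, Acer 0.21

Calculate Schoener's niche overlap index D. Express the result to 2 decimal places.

Σ|p₁ᵢ − p₂ᵢ| = 0.16 + 0.10 + 0.41 + 0.05 + 0.17 + 0.13 + 0.14 = 1.16
D = 1 − ½ × 1.16 = 1 − 0.580 = 0.4200

0.42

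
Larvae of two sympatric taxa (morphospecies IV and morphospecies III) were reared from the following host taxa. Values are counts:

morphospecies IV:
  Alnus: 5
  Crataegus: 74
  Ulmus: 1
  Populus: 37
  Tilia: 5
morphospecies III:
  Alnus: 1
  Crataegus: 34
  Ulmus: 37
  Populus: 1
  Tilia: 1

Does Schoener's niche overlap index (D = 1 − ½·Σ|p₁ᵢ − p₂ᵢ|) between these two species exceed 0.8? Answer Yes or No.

No

Proportions for morphospecies IV (n=122): 5/122=0.0410, 74/122=0.6066, 1/122=0.0082, 37/122=0.3033, 5/122=0.0410
Proportions for morphospecies III (n=74): 1/74=0.0135, 34/74=0.4595, 37/74=0.5000, 1/74=0.0135, 1/74=0.0135
Σ|p₁ᵢ − p₂ᵢ| = 0.0275 + 0.1471 + 0.4918 + 0.2898 + 0.0275 = 0.9837
D = 1 − ½ × 0.9837 = 1 − 0.49185 = 0.50815
D = 0.50815 < 0.8 → No.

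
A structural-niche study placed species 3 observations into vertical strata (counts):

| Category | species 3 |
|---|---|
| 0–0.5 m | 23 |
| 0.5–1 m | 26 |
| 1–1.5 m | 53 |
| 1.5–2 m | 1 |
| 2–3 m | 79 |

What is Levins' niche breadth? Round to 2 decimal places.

Proportions for species 3 (n=182): 23/182=0.1264, 26/182=0.1429, 53/182=0.2912, 1/182=0.0055, 79/182=0.4341
Σpᵢ² = 0.1264² + 0.1429² + 0.2912² + 0.0055² + 0.4341² = 0.015977 + 0.020420 + 0.084797 + 0.000030 + 0.188443 = 0.309667
B = 1 / 0.309667 = 3.2293

3.23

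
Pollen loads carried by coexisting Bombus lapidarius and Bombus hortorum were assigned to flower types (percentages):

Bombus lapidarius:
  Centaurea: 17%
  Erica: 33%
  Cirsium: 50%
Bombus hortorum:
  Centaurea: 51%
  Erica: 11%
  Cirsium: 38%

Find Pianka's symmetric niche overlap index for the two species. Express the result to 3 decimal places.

0.779

Convert percentages to proportions (divide by 100).
Σ p₁ᵢp₂ᵢ = 0.0867 + 0.0363 + 0.1900 = 0.3130
Σp_1ᵢ² = 0.17² + 0.33² + 0.50² = 0.0289 + 0.1089 + 0.2500 = 0.3878
Σp_2ᵢ² = 0.51² + 0.11² + 0.38² = 0.2601 + 0.0121 + 0.1444 = 0.4166
O = 0.3130 / √(0.3878 × 0.4166) = 0.3130 / 0.401942 = 0.77872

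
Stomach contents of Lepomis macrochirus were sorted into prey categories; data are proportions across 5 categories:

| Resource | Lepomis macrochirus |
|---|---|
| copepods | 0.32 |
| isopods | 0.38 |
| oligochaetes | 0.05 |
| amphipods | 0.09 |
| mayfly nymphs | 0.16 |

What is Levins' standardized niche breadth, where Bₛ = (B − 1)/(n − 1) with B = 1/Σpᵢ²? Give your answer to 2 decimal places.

0.63

Σpᵢ² = 0.32² + 0.38² + 0.05² + 0.09² + 0.16² = 0.1024 + 0.1444 + 0.0025 + 0.0081 + 0.0256 = 0.2830
B = 1 / 0.2830 = 3.5336
Bₛ = (B − 1)/(n − 1) = (3.5336 − 1)/(5 − 1) = 2.5336/4 = 0.6334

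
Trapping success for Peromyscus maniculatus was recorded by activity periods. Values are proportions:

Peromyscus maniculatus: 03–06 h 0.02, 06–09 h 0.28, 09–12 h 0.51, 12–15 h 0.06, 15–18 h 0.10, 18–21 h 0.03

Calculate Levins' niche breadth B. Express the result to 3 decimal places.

2.830

Σpᵢ² = 0.02² + 0.28² + 0.51² + 0.06² + 0.10² + 0.03² = 0.0004 + 0.0784 + 0.2601 + 0.0036 + 0.0100 + 0.0009 = 0.3534
B = 1 / 0.3534 = 2.82965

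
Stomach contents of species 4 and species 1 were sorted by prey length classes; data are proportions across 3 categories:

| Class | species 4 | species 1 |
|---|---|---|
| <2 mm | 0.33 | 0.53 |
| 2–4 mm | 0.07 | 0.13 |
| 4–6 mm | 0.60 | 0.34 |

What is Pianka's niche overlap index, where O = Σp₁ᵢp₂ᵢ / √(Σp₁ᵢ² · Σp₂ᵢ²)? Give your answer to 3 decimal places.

0.877

Σ p₁ᵢp₂ᵢ = 0.1749 + 0.0091 + 0.2040 = 0.3880
Σp_1ᵢ² = 0.33² + 0.07² + 0.60² = 0.1089 + 0.0049 + 0.3600 = 0.4738
Σp_2ᵢ² = 0.53² + 0.13² + 0.34² = 0.2809 + 0.0169 + 0.1156 = 0.4134
O = 0.3880 / √(0.4738 × 0.4134) = 0.3880 / 0.442571 = 0.87670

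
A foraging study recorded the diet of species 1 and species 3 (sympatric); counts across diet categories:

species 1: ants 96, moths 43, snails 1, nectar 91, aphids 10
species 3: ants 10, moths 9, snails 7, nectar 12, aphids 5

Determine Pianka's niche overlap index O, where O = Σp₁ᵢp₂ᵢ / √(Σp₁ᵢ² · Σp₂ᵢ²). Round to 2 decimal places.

Proportions for species 1 (n=241): 96/241=0.3983, 43/241=0.1784, 1/241=0.0041, 91/241=0.3776, 10/241=0.0415
Proportions for species 3 (n=43): 10/43=0.2326, 9/43=0.2093, 7/43=0.1628, 12/43=0.2791, 5/43=0.1163
Σ p₁ᵢp₂ᵢ = 0.092645 + 0.037339 + 0.000667 + 0.105388 + 0.004826 = 0.240865
Σp_1ᵢ² = 0.3983² + 0.1784² + 0.0041² + 0.3776² + 0.0415² = 0.158643 + 0.031827 + 0.000017 + 0.142582 + 0.001722 = 0.334791
Σp_2ᵢ² = 0.2326² + 0.2093² + 0.1628² + 0.2791² + 0.1163² = 0.054103 + 0.043806 + 0.026504 + 0.077897 + 0.013526 = 0.215836
O = 0.240865 / √(0.334791 × 0.215836) = 0.240865 / 0.2688121 = 0.8960

0.90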